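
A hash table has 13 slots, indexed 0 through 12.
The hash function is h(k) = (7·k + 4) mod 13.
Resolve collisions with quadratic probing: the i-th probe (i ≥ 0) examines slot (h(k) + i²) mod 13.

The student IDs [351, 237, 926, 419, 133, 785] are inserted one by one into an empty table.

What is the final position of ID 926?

Insert 351: h=4, slot 4 empty → index 4.
Insert 237: h=12, slot 12 empty → index 12.
Insert 926: h=12, slot 12 occupied → index 0.
Insert 419: h=12, slots 12,0 occupied → index 3.
Insert 133: h=12, slots 12,0,3 occupied → index 8.
Insert 785: h=0, slot 0 occupied → index 1.
Table: [926, 785, —, 419, 351, —, —, —, 133, —, —, —, 237]

0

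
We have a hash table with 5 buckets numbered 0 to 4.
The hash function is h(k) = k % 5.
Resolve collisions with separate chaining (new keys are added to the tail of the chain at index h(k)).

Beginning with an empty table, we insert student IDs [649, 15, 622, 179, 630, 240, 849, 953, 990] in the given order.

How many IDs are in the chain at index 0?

Insert 649: h=4, bucket 4 empty -> new chain.
Insert 15: h=0, bucket 0 empty -> new chain.
Insert 622: h=2, bucket 2 empty -> new chain.
Insert 179: h=4, bucket 4 nonempty -> append to chain.
Insert 630: h=0, bucket 0 nonempty -> append to chain.
Insert 240: h=0, bucket 0 nonempty -> append to chain.
Insert 849: h=4, bucket 4 nonempty -> append to chain.
Insert 953: h=3, bucket 3 empty -> new chain.
Insert 990: h=0, bucket 0 nonempty -> append to chain.
Final buckets:
0: 15 -> 630 -> 240 -> 990
1: _
2: 622
3: 953
4: 649 -> 179 -> 849

4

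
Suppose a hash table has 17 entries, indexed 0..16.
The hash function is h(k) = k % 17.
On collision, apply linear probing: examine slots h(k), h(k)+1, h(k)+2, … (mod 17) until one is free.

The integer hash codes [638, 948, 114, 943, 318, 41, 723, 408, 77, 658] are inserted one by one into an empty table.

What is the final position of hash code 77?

11

Insert 638: h=9, slot 9 empty → index 9.
Insert 948: h=13, slot 13 empty → index 13.
Insert 114: h=12, slot 12 empty → index 12.
Insert 943: h=8, slot 8 empty → index 8.
Insert 318: h=12, slots 12,13 occupied → index 14.
Insert 41: h=7, slot 7 empty → index 7.
Insert 723: h=9, slot 9 occupied → index 10.
Insert 408: h=0, slot 0 empty → index 0.
Insert 77: h=9, slots 9,10 occupied → index 11.
Insert 658: h=12, slots 12,13,14 occupied → index 15.
Table: [408, —, —, —, —, —, —, 41, 943, 638, 723, 77, 114, 948, 318, 658, —]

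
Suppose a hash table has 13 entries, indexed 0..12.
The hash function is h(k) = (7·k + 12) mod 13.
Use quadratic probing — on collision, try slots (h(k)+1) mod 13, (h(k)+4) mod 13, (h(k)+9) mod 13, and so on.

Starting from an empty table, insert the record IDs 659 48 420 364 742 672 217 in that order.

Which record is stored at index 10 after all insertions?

659

659 hashes to 10; slot 10 is free -> place at 10.
48 hashes to 10; 10 taken -> place at 11.
420 hashes to 1; slot 1 is free -> place at 1.
364 hashes to 12; slot 12 is free -> place at 12.
742 hashes to 6; slot 6 is free -> place at 6.
672 hashes to 10; 10,11,1,6 taken -> place at 0.
217 hashes to 10; 10,11,1,6,0 taken -> place at 9.
Table: [672, 420, —, —, —, —, 742, —, —, 217, 659, 48, 364]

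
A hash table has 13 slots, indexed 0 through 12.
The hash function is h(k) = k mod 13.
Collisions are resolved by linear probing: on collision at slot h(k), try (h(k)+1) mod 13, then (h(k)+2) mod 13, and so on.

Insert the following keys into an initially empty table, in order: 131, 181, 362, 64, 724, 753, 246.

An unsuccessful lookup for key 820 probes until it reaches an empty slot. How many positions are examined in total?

Insert 131: h=1, slot 1 empty => index 1.
Insert 181: h=12, slot 12 empty => index 12.
Insert 362: h=11, slot 11 empty => index 11.
Insert 64: h=12, slot 12 occupied => index 0.
Insert 724: h=9, slot 9 empty => index 9.
Insert 753: h=12, slots 12,0,1 occupied => index 2.
Insert 246: h=12, slots 12,0,1,2 occupied => index 3.
Table: [64, 131, 753, 246, —, —, —, —, —, 724, —, 362, 181]
Lookup 820: h=1, probe 1,2,3,4 → slot 4 empty, not found.

4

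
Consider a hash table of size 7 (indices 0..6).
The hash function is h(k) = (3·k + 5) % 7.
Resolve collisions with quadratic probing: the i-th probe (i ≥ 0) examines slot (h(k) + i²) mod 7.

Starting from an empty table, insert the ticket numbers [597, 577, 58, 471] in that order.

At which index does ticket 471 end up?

Insert 597: h=4, slot 4 empty => index 4.
Insert 577: h=0, slot 0 empty => index 0.
Insert 58: h=4, slot 4 occupied => index 5.
Insert 471: h=4, slots 4,5 occupied => index 1.
Table: [577, 471, ∅, ∅, 597, 58, ∅]

1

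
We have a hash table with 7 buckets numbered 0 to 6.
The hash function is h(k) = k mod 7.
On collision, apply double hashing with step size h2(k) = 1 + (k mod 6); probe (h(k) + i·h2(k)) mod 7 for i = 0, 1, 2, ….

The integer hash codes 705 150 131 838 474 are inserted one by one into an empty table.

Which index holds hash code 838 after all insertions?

1

705: h=5 → slot 5
150: h=3 → slot 3
131: h=5, h2=6, probe 5,4 → slot 4
838: h=5, h2=5, probe 5,3,1 → slot 1
474: h=5, h2=1, probe 5,6 → slot 6
Table: [—, 838, —, 150, 131, 705, 474]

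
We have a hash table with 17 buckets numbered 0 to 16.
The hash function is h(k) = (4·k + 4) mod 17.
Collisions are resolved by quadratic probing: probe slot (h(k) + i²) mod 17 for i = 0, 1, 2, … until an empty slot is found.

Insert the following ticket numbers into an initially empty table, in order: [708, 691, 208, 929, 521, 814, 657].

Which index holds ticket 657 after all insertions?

5

708 hashes to 14; slot 14 is free -> place at 14.
691 hashes to 14; 14 taken -> place at 15.
208 hashes to 3; slot 3 is free -> place at 3.
929 hashes to 14; 14,15 taken -> place at 1.
521 hashes to 14; 14,15,1 taken -> place at 6.
814 hashes to 13; slot 13 is free -> place at 13.
657 hashes to 14; 14,15,1,6,13 taken -> place at 5.
Table: [_, 929, _, 208, _, 657, 521, _, _, _, _, _, _, 814, 708, 691, _]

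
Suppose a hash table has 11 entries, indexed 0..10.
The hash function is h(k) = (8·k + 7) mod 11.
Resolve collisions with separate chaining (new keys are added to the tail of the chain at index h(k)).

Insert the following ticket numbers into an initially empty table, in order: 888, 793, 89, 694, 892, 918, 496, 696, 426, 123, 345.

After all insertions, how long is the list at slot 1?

Insert 888: h=5, bucket 5 empty -> new chain.
Insert 793: h=4, bucket 4 empty -> new chain.
Insert 89: h=4, bucket 4 nonempty -> append to chain.
Insert 694: h=4, bucket 4 nonempty -> append to chain.
Insert 892: h=4, bucket 4 nonempty -> append to chain.
Insert 918: h=3, bucket 3 empty -> new chain.
Insert 496: h=4, bucket 4 nonempty -> append to chain.
Insert 696: h=9, bucket 9 empty -> new chain.
Insert 426: h=5, bucket 5 nonempty -> append to chain.
Insert 123: h=1, bucket 1 empty -> new chain.
Insert 345: h=6, bucket 6 empty -> new chain.
Final buckets:
0: ∅
1: 123
2: ∅
3: 918
4: 793 -> 89 -> 694 -> 892 -> 496
5: 888 -> 426
6: 345
7: ∅
8: ∅
9: 696
10: ∅

1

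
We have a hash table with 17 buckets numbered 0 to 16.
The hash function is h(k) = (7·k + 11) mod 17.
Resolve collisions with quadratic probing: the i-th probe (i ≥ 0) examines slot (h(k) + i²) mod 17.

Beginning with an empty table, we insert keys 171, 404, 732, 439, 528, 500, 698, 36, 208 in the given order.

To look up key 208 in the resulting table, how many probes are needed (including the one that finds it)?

171 hashes to 1; slot 1 is free => place at 1.
404 hashes to 0; slot 0 is free => place at 0.
732 hashes to 1; 1 taken => place at 2.
439 hashes to 7; slot 7 is free => place at 7.
528 hashes to 1; 1,2 taken => place at 5.
500 hashes to 9; slot 9 is free => place at 9.
698 hashes to 1; 1,2,5 taken => place at 10.
36 hashes to 8; slot 8 is free => place at 8.
208 hashes to 5; 5 taken => place at 6.
Table: [404, 171, 732, ∅, ∅, 528, 208, 439, 36, 500, 698, ∅, ∅, ∅, ∅, ∅, ∅]
Lookup 208: h=5, probe 5,6 → found at 6.

2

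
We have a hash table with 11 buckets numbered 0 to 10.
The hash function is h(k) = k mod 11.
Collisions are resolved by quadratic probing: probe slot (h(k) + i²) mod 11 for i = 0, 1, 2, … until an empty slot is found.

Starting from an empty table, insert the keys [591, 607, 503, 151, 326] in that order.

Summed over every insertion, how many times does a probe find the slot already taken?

Insert 591: h=8, slot 8 empty -> index 8.
Insert 607: h=2, slot 2 empty -> index 2.
Insert 503: h=8, slot 8 occupied -> index 9.
Insert 151: h=8, slots 8,9 occupied -> index 1.
Insert 326: h=7, slot 7 empty -> index 7.
Table: [., 151, 607, ., ., ., ., 326, 591, 503, .]

3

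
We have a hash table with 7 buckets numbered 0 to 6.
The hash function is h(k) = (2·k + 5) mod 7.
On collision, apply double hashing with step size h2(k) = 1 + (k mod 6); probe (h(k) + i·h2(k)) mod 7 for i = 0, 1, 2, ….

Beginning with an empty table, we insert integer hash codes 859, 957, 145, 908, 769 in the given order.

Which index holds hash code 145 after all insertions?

859: h=1 -> slot 1
957: h=1, h2=4, probe 1,5 -> slot 5
145: h=1, h2=2, probe 1,3 -> slot 3
908: h=1, h2=3, probe 1,4 -> slot 4
769: h=3, h2=2, probe 3,5,0 -> slot 0
Table: [769, 859, _, 145, 908, 957, _]

3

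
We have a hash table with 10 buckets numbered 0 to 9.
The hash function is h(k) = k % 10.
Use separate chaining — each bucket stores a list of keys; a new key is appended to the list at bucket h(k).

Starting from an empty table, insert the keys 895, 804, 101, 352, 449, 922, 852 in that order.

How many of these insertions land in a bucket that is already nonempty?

2

Insert 895: h=5, bucket 5 empty → new chain.
Insert 804: h=4, bucket 4 empty → new chain.
Insert 101: h=1, bucket 1 empty → new chain.
Insert 352: h=2, bucket 2 empty → new chain.
Insert 449: h=9, bucket 9 empty → new chain.
Insert 922: h=2, bucket 2 nonempty → append to chain.
Insert 852: h=2, bucket 2 nonempty → append to chain.
Final buckets:
0: .
1: 101
2: 352 -> 922 -> 852
3: .
4: 804
5: 895
6: .
7: .
8: .
9: 449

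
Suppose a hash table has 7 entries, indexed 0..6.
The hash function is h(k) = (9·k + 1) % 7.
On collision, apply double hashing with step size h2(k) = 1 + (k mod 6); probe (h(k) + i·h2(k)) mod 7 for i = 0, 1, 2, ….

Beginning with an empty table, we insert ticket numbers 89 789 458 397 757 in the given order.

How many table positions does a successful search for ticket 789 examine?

89: h=4 → slot 4
789: h=4, h2=4, probe 4,1 → slot 1
458: h=0 → slot 0
397: h=4, h2=2, probe 4,6 → slot 6
757: h=3 → slot 3
Table: [458, 789, ∅, 757, 89, ∅, 397]
Lookup 789: h=4, h2=4, probe 4,1 → found at 1.

2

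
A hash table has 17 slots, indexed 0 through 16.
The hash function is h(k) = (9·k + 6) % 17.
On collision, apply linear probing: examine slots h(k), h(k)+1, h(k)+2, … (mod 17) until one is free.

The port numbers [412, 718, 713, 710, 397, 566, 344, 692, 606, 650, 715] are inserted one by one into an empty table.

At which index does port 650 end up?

13

Insert 412: h=8, slot 8 empty → index 8.
Insert 718: h=8, slot 8 occupied → index 9.
Insert 713: h=14, slot 14 empty → index 14.
Insert 710: h=4, slot 4 empty → index 4.
Insert 397: h=9, slot 9 occupied → index 10.
Insert 566: h=0, slot 0 empty → index 0.
Insert 344: h=8, slots 8,9,10 occupied → index 11.
Insert 692: h=12, slot 12 empty → index 12.
Insert 606: h=3, slot 3 empty → index 3.
Insert 650: h=8, slots 8,9,10,11,12 occupied → index 13.
Insert 715: h=15, slot 15 empty → index 15.
Table: [566, ., ., 606, 710, ., ., ., 412, 718, 397, 344, 692, 650, 713, 715, .]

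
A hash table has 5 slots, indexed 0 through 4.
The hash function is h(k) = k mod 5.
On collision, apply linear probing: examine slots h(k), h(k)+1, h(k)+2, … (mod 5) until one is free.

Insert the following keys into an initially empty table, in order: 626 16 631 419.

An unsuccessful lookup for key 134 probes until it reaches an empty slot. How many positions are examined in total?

2

626: h=1 => slot 1
16: h=1, probe 1,2 => slot 2
631: h=1, probe 1,2,3 => slot 3
419: h=4 => slot 4
Table: [_, 626, 16, 631, 419]
Lookup 134: h=4, probe 4,0 → slot 0 empty, not found.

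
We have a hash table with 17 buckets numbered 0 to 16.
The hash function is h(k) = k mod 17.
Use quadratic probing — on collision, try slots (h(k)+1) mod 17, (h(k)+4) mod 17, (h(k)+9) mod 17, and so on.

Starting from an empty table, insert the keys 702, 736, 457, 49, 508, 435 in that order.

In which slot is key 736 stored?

6

702 hashes to 5; slot 5 is free → place at 5.
736 hashes to 5; 5 taken → place at 6.
457 hashes to 15; slot 15 is free → place at 15.
49 hashes to 15; 15 taken → place at 16.
508 hashes to 15; 15,16 taken → place at 2.
435 hashes to 10; slot 10 is free → place at 10.
Table: [—, —, 508, —, —, 702, 736, —, —, —, 435, —, —, —, —, 457, 49]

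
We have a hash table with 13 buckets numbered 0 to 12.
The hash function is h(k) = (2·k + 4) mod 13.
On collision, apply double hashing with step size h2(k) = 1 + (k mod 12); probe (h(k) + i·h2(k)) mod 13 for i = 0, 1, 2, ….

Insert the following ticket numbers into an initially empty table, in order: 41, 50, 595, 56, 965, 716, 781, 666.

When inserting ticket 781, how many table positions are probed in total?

5

Insert 41: h=8, slot 8 empty → index 8.
Insert 50: h=0, slot 0 empty → index 0.
Insert 595: h=11, slot 11 empty → index 11.
Insert 56: h=12, slot 12 empty → index 12.
Insert 965: h=10, slot 10 empty → index 10.
Insert 716: h=6, slot 6 empty → index 6.
Insert 781: h=6, h2=2, slots 6,8,10,12 occupied → index 1.
Insert 666: h=10, h2=7, slot 10 occupied → index 4.
Table: [50, 781, _, _, 666, _, 716, _, 41, _, 965, 595, 56]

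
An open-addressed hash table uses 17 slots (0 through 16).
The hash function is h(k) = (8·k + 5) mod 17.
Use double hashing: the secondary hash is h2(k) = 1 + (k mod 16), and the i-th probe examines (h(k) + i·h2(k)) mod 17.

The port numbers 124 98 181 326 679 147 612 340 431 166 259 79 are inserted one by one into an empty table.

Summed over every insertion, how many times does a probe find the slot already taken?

124 hashes to 11; slot 11 is free → place at 11.
98 hashes to 7; slot 7 is free → place at 7.
181 hashes to 8; slot 8 is free → place at 8.
326 hashes to 12; slot 12 is free → place at 12.
679 hashes to 14; slot 14 is free → place at 14.
147 hashes to 8, h2=4; 8,12 taken → place at 16.
612 hashes to 5; slot 5 is free → place at 5.
340 hashes to 5, h2=5; 5 taken → place at 10.
431 hashes to 2; slot 2 is free → place at 2.
166 hashes to 7, h2=7; 7,14 taken → place at 4.
259 hashes to 3; slot 3 is free → place at 3.
79 hashes to 8, h2=16; 8,7 taken → place at 6.
Table: [—, —, 431, 259, 166, 612, 79, 98, 181, —, 340, 124, 326, —, 679, —, 147]

7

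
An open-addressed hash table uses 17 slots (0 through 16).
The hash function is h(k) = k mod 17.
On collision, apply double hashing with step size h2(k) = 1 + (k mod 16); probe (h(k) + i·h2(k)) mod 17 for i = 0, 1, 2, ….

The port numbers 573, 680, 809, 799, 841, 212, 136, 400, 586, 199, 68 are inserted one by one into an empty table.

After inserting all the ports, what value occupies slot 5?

68

573: h=12 → slot 12
680: h=0 → slot 0
809: h=10 → slot 10
799: h=0, h2=16, probe 0,16 → slot 16
841: h=8 → slot 8
212: h=8, h2=5, probe 8,13 → slot 13
136: h=0, h2=9, probe 0,9 → slot 9
400: h=9, h2=1, probe 9,10,11 → slot 11
586: h=8, h2=11, probe 8,2 → slot 2
199: h=12, h2=8, probe 12,3 → slot 3
68: h=0, h2=5, probe 0,5 → slot 5
Table: [680, ∅, 586, 199, ∅, 68, ∅, ∅, 841, 136, 809, 400, 573, 212, ∅, ∅, 799]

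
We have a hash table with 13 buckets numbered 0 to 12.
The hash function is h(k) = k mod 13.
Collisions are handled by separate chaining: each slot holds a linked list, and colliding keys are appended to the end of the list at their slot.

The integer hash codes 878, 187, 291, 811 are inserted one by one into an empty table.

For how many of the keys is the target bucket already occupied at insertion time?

878 -> bucket 7
187 -> bucket 5
291 -> bucket 5 (collision)
811 -> bucket 5 (collision)
Final buckets:
0: _
1: _
2: _
3: _
4: _
5: 187 -> 291 -> 811
6: _
7: 878
8: _
9: _
10: _
11: _
12: _

2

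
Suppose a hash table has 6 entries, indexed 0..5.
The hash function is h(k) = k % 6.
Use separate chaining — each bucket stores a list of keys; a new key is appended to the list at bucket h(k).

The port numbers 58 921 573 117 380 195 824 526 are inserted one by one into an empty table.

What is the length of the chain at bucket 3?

Insert 58: h=4, bucket 4 empty -> new chain.
Insert 921: h=3, bucket 3 empty -> new chain.
Insert 573: h=3, bucket 3 nonempty -> append to chain.
Insert 117: h=3, bucket 3 nonempty -> append to chain.
Insert 380: h=2, bucket 2 empty -> new chain.
Insert 195: h=3, bucket 3 nonempty -> append to chain.
Insert 824: h=2, bucket 2 nonempty -> append to chain.
Insert 526: h=4, bucket 4 nonempty -> append to chain.
Final buckets:
0: _
1: _
2: 380 -> 824
3: 921 -> 573 -> 117 -> 195
4: 58 -> 526
5: _

4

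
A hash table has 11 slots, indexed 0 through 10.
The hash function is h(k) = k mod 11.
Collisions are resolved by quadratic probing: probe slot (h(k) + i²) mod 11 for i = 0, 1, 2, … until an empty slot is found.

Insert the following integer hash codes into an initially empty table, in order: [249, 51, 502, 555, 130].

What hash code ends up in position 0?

502

249 hashes to 7; slot 7 is free -> place at 7.
51 hashes to 7; 7 taken -> place at 8.
502 hashes to 7; 7,8 taken -> place at 0.
555 hashes to 5; slot 5 is free -> place at 5.
130 hashes to 9; slot 9 is free -> place at 9.
Table: [502, ., ., ., ., 555, ., 249, 51, 130, .]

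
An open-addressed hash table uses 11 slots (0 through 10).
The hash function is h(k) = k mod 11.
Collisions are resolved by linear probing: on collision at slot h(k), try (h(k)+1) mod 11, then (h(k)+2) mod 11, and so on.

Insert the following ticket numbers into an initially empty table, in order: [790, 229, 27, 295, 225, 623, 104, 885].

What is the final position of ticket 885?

1

790 hashes to 9; slot 9 is free -> place at 9.
229 hashes to 9; 9 taken -> place at 10.
27 hashes to 5; slot 5 is free -> place at 5.
295 hashes to 9; 9,10 taken -> place at 0.
225 hashes to 5; 5 taken -> place at 6.
623 hashes to 7; slot 7 is free -> place at 7.
104 hashes to 5; 5,6,7 taken -> place at 8.
885 hashes to 5; 5,6,7,8,9,10,0 taken -> place at 1.
Table: [295, 885, _, _, _, 27, 225, 623, 104, 790, 229]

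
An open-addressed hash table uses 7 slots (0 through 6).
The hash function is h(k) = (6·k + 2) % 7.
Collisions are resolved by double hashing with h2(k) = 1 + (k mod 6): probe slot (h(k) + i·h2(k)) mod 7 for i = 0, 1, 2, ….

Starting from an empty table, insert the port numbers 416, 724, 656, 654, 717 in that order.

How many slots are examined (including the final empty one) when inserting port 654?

416: h=6 => slot 6
724: h=6, h2=5, probe 6,4 => slot 4
656: h=4, h2=3, probe 4,0 => slot 0
654: h=6, h2=1, probe 6,0,1 => slot 1
717: h=6, h2=4, probe 6,3 => slot 3
Table: [656, 654, _, 717, 724, _, 416]

3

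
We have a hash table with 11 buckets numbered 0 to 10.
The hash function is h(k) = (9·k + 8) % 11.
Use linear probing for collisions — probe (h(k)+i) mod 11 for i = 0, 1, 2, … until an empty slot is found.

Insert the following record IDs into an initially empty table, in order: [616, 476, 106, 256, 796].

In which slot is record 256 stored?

3

616 hashes to 8; slot 8 is free -> place at 8.
476 hashes to 2; slot 2 is free -> place at 2.
106 hashes to 5; slot 5 is free -> place at 5.
256 hashes to 2; 2 taken -> place at 3.
796 hashes to 0; slot 0 is free -> place at 0.
Table: [796, ∅, 476, 256, ∅, 106, ∅, ∅, 616, ∅, ∅]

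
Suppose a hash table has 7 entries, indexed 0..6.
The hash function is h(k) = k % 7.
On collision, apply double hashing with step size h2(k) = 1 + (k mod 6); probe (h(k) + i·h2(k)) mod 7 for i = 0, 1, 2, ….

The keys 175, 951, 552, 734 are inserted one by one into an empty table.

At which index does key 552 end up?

1

175: h=0 => slot 0
951: h=6 => slot 6
552: h=6, h2=1, probe 6,0,1 => slot 1
734: h=6, h2=3, probe 6,2 => slot 2
Table: [175, 552, 734, -, -, -, 951]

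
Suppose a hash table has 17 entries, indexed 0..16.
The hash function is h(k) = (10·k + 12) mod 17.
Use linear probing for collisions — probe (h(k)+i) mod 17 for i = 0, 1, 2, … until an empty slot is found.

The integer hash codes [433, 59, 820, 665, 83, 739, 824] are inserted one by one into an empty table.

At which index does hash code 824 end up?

11

433 hashes to 7; slot 7 is free → place at 7.
59 hashes to 7; 7 taken → place at 8.
820 hashes to 1; slot 1 is free → place at 1.
665 hashes to 15; slot 15 is free → place at 15.
83 hashes to 9; slot 9 is free → place at 9.
739 hashes to 7; 7,8,9 taken → place at 10.
824 hashes to 7; 7,8,9,10 taken → place at 11.
Table: [—, 820, —, —, —, —, —, 433, 59, 83, 739, 824, —, —, —, 665, —]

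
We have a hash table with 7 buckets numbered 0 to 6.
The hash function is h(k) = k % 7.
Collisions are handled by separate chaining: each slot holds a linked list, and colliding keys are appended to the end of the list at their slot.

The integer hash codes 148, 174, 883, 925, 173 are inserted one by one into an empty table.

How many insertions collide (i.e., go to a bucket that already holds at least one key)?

148 -> bucket 1
174 -> bucket 6
883 -> bucket 1 (collision)
925 -> bucket 1 (collision)
173 -> bucket 5
Final buckets:
0: _
1: 148 -> 883 -> 925
2: _
3: _
4: _
5: 173
6: 174

2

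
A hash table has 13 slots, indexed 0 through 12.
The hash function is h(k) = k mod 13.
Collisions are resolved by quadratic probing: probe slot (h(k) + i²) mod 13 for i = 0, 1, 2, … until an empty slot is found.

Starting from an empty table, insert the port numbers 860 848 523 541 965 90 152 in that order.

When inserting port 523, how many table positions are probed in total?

860 hashes to 2; slot 2 is free -> place at 2.
848 hashes to 3; slot 3 is free -> place at 3.
523 hashes to 3; 3 taken -> place at 4.
541 hashes to 8; slot 8 is free -> place at 8.
965 hashes to 3; 3,4 taken -> place at 7.
90 hashes to 12; slot 12 is free -> place at 12.
152 hashes to 9; slot 9 is free -> place at 9.
Table: [—, —, 860, 848, 523, —, —, 965, 541, 152, —, —, 90]

2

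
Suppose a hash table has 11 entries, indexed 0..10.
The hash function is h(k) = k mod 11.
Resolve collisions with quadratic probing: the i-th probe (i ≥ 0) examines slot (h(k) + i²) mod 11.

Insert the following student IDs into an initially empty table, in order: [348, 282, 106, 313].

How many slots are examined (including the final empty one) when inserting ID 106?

3

348 hashes to 7; slot 7 is free -> place at 7.
282 hashes to 7; 7 taken -> place at 8.
106 hashes to 7; 7,8 taken -> place at 0.
313 hashes to 5; slot 5 is free -> place at 5.
Table: [106, ∅, ∅, ∅, ∅, 313, ∅, 348, 282, ∅, ∅]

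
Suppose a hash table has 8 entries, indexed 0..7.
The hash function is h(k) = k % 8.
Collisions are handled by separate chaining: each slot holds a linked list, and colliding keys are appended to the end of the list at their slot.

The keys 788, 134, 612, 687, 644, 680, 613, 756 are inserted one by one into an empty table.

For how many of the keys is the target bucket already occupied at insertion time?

Insert 788: h=4, bucket 4 empty -> new chain.
Insert 134: h=6, bucket 6 empty -> new chain.
Insert 612: h=4, bucket 4 nonempty -> append to chain.
Insert 687: h=7, bucket 7 empty -> new chain.
Insert 644: h=4, bucket 4 nonempty -> append to chain.
Insert 680: h=0, bucket 0 empty -> new chain.
Insert 613: h=5, bucket 5 empty -> new chain.
Insert 756: h=4, bucket 4 nonempty -> append to chain.
Final buckets:
0: 680
1: .
2: .
3: .
4: 788 -> 612 -> 644 -> 756
5: 613
6: 134
7: 687

3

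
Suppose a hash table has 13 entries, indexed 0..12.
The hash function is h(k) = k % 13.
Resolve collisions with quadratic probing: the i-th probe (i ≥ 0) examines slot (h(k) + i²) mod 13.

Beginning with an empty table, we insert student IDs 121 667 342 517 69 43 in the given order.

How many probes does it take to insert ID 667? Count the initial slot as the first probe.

121: h=4 → slot 4
667: h=4, probe 4,5 → slot 5
342: h=4, probe 4,5,8 → slot 8
517: h=10 → slot 10
69: h=4, probe 4,5,8,0 → slot 0
43: h=4, probe 4,5,8,0,7 → slot 7
Table: [69, -, -, -, 121, 667, -, 43, 342, -, 517, -, -]

2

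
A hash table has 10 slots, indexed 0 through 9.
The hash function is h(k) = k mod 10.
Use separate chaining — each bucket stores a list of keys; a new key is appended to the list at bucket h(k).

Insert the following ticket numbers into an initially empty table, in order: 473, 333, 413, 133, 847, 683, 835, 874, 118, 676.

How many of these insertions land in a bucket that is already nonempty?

4

473 → bucket 3
333 → bucket 3 (collision)
413 → bucket 3 (collision)
133 → bucket 3 (collision)
847 → bucket 7
683 → bucket 3 (collision)
835 → bucket 5
874 → bucket 4
118 → bucket 8
676 → bucket 6
Final buckets:
0: .
1: .
2: .
3: 473 -> 333 -> 413 -> 133 -> 683
4: 874
5: 835
6: 676
7: 847
8: 118
9: .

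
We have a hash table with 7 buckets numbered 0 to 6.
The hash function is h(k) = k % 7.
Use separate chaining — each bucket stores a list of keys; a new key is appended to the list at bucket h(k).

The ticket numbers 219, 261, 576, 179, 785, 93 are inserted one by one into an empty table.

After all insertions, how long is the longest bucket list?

4

219 → bucket 2
261 → bucket 2 (collision)
576 → bucket 2 (collision)
179 → bucket 4
785 → bucket 1
93 → bucket 2 (collision)
Final buckets:
0: .
1: 785
2: 219 -> 261 -> 576 -> 93
3: .
4: 179
5: .
6: .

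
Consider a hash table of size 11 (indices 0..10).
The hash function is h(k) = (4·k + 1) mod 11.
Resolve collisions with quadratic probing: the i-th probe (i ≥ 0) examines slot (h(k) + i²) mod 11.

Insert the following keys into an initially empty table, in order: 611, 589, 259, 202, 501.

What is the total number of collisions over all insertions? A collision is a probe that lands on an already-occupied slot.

611: h=3 => slot 3
589: h=3, probe 3,4 => slot 4
259: h=3, probe 3,4,7 => slot 7
202: h=6 => slot 6
501: h=3, probe 3,4,7,1 => slot 1
Table: [_, 501, _, 611, 589, _, 202, 259, _, _, _]

6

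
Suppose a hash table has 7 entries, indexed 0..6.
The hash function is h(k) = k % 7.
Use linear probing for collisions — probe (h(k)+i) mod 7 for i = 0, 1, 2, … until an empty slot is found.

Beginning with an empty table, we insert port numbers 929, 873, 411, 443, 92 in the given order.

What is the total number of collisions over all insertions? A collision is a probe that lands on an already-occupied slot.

3

929 hashes to 5; slot 5 is free -> place at 5.
873 hashes to 5; 5 taken -> place at 6.
411 hashes to 5; 5,6 taken -> place at 0.
443 hashes to 2; slot 2 is free -> place at 2.
92 hashes to 1; slot 1 is free -> place at 1.
Table: [411, 92, 443, ∅, ∅, 929, 873]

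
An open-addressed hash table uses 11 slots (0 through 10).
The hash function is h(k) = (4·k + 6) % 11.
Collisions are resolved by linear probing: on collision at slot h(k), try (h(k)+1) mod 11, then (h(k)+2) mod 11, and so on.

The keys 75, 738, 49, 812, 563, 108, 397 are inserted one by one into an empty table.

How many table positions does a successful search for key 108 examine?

4

Insert 75: h=9, slot 9 empty → index 9.
Insert 738: h=10, slot 10 empty → index 10.
Insert 49: h=4, slot 4 empty → index 4.
Insert 812: h=9, slots 9,10 occupied → index 0.
Insert 563: h=3, slot 3 empty → index 3.
Insert 108: h=9, slots 9,10,0 occupied → index 1.
Insert 397: h=10, slots 10,0,1 occupied → index 2.
Table: [812, 108, 397, 563, 49, -, -, -, -, 75, 738]
Lookup 108: h=9, probe 9,10,0,1 → found at 1.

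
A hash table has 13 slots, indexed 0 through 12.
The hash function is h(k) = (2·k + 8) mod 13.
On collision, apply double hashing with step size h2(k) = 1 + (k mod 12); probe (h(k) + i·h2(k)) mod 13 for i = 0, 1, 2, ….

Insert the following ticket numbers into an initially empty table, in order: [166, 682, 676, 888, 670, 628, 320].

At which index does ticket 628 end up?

166 hashes to 2; slot 2 is free → place at 2.
682 hashes to 7; slot 7 is free → place at 7.
676 hashes to 8; slot 8 is free → place at 8.
888 hashes to 3; slot 3 is free → place at 3.
670 hashes to 9; slot 9 is free → place at 9.
628 hashes to 3, h2=5; 3,8 taken → place at 0.
320 hashes to 11; slot 11 is free → place at 11.
Table: [628, ., 166, 888, ., ., ., 682, 676, 670, ., 320, .]

0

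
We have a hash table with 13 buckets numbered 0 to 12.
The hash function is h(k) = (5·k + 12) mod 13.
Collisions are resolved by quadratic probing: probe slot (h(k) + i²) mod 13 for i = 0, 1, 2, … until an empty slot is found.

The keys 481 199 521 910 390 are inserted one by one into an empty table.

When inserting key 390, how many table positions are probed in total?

3

Insert 481: h=12, slot 12 empty => index 12.
Insert 199: h=6, slot 6 empty => index 6.
Insert 521: h=4, slot 4 empty => index 4.
Insert 910: h=12, slot 12 occupied => index 0.
Insert 390: h=12, slots 12,0 occupied => index 3.
Table: [910, _, _, 390, 521, _, 199, _, _, _, _, _, 481]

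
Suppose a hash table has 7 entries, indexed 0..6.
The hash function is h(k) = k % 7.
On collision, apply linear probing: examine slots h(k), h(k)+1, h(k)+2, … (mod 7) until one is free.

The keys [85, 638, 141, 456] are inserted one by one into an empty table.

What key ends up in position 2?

85: h=1 => slot 1
638: h=1, probe 1,2 => slot 2
141: h=1, probe 1,2,3 => slot 3
456: h=1, probe 1,2,3,4 => slot 4
Table: [., 85, 638, 141, 456, ., .]

638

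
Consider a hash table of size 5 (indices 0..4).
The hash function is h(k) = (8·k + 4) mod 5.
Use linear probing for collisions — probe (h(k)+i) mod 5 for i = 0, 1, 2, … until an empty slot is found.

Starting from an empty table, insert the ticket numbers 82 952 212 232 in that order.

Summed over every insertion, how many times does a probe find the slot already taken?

82 hashes to 0; slot 0 is free → place at 0.
952 hashes to 0; 0 taken → place at 1.
212 hashes to 0; 0,1 taken → place at 2.
232 hashes to 0; 0,1,2 taken → place at 3.
Table: [82, 952, 212, 232, ∅]

6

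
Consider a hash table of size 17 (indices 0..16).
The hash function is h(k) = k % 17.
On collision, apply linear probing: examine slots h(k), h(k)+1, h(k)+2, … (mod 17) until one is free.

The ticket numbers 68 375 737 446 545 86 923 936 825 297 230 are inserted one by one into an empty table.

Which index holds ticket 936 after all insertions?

68 hashes to 0; slot 0 is free => place at 0.
375 hashes to 1; slot 1 is free => place at 1.
737 hashes to 6; slot 6 is free => place at 6.
446 hashes to 4; slot 4 is free => place at 4.
545 hashes to 1; 1 taken => place at 2.
86 hashes to 1; 1,2 taken => place at 3.
923 hashes to 5; slot 5 is free => place at 5.
936 hashes to 1; 1,2,3,4,5,6 taken => place at 7.
825 hashes to 9; slot 9 is free => place at 9.
297 hashes to 8; slot 8 is free => place at 8.
230 hashes to 9; 9 taken => place at 10.
Table: [68, 375, 545, 86, 446, 923, 737, 936, 297, 825, 230, —, —, —, —, —, —]

7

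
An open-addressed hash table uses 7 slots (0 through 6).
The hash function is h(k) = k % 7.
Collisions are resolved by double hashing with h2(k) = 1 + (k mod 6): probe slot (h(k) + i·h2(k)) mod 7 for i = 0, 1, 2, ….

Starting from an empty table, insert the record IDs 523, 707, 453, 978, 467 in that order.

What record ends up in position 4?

467

Insert 523: h=5, slot 5 empty => index 5.
Insert 707: h=0, slot 0 empty => index 0.
Insert 453: h=5, h2=4, slot 5 occupied => index 2.
Insert 978: h=5, h2=1, slot 5 occupied => index 6.
Insert 467: h=5, h2=6, slot 5 occupied => index 4.
Table: [707, ∅, 453, ∅, 467, 523, 978]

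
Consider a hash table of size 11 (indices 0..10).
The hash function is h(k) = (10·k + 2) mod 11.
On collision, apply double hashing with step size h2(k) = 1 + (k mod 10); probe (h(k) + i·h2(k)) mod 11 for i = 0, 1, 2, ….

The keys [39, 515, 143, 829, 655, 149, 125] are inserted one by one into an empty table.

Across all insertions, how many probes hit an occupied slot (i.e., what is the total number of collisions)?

39 hashes to 7; slot 7 is free => place at 7.
515 hashes to 4; slot 4 is free => place at 4.
143 hashes to 2; slot 2 is free => place at 2.
829 hashes to 9; slot 9 is free => place at 9.
655 hashes to 7, h2=6; 7,2 taken => place at 8.
149 hashes to 7, h2=10; 7 taken => place at 6.
125 hashes to 9, h2=6; 9,4 taken => place at 10.
Table: [., ., 143, ., 515, ., 149, 39, 655, 829, 125]

5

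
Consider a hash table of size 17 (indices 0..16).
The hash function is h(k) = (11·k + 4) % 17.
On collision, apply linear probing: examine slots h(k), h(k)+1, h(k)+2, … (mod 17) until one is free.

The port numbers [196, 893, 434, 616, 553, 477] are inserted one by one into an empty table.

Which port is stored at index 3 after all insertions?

196 hashes to 1; slot 1 is free → place at 1.
893 hashes to 1; 1 taken → place at 2.
434 hashes to 1; 1,2 taken → place at 3.
616 hashes to 14; slot 14 is free → place at 14.
553 hashes to 1; 1,2,3 taken → place at 4.
477 hashes to 15; slot 15 is free → place at 15.
Table: [_, 196, 893, 434, 553, _, _, _, _, _, _, _, _, _, 616, 477, _]

434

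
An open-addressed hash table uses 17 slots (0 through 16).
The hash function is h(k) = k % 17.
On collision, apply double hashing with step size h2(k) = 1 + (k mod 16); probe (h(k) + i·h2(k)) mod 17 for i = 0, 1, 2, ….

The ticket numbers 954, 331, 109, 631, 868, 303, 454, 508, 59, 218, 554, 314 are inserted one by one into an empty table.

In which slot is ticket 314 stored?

954 hashes to 2; slot 2 is free → place at 2.
331 hashes to 8; slot 8 is free → place at 8.
109 hashes to 7; slot 7 is free → place at 7.
631 hashes to 2, h2=8; 2 taken → place at 10.
868 hashes to 1; slot 1 is free → place at 1.
303 hashes to 14; slot 14 is free → place at 14.
454 hashes to 12; slot 12 is free → place at 12.
508 hashes to 15; slot 15 is free → place at 15.
59 hashes to 8, h2=12; 8 taken → place at 3.
218 hashes to 14, h2=11; 14,8,2 taken → place at 13.
554 hashes to 10, h2=11; 10 taken → place at 4.
314 hashes to 8, h2=11; 8,2,13,7,1,12 taken → place at 6.
Table: [_, 868, 954, 59, 554, _, 314, 109, 331, _, 631, _, 454, 218, 303, 508, _]

6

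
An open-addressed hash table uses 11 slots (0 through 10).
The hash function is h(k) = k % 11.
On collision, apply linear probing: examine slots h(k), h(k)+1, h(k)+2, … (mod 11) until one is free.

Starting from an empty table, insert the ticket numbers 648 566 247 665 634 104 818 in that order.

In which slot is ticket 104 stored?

648: h=10 → slot 10
566: h=5 → slot 5
247: h=5, probe 5,6 → slot 6
665: h=5, probe 5,6,7 → slot 7
634: h=7, probe 7,8 → slot 8
104: h=5, probe 5,6,7,8,9 → slot 9
818: h=4 → slot 4
Table: [∅, ∅, ∅, ∅, 818, 566, 247, 665, 634, 104, 648]

9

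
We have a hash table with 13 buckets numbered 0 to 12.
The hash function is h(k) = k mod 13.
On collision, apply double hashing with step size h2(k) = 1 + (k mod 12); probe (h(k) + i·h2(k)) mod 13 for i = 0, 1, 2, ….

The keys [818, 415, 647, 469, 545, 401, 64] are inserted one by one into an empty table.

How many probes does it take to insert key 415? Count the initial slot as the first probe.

2

818: h=12 -> slot 12
415: h=12, h2=8, probe 12,7 -> slot 7
647: h=10 -> slot 10
469: h=1 -> slot 1
545: h=12, h2=6, probe 12,5 -> slot 5
401: h=11 -> slot 11
64: h=12, h2=5, probe 12,4 -> slot 4
Table: [—, 469, —, —, 64, 545, —, 415, —, —, 647, 401, 818]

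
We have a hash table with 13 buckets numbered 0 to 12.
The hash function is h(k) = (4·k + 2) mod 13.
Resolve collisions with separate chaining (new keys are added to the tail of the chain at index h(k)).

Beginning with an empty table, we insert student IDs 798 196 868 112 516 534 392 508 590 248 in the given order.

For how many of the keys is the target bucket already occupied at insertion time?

Insert 798: h=9, bucket 9 empty -> new chain.
Insert 196: h=6, bucket 6 empty -> new chain.
Insert 868: h=3, bucket 3 empty -> new chain.
Insert 112: h=8, bucket 8 empty -> new chain.
Insert 516: h=12, bucket 12 empty -> new chain.
Insert 534: h=6, bucket 6 nonempty -> append to chain.
Insert 392: h=10, bucket 10 empty -> new chain.
Insert 508: h=6, bucket 6 nonempty -> append to chain.
Insert 590: h=9, bucket 9 nonempty -> append to chain.
Insert 248: h=6, bucket 6 nonempty -> append to chain.
Final buckets:
0: .
1: .
2: .
3: 868
4: .
5: .
6: 196 -> 534 -> 508 -> 248
7: .
8: 112
9: 798 -> 590
10: 392
11: .
12: 516

4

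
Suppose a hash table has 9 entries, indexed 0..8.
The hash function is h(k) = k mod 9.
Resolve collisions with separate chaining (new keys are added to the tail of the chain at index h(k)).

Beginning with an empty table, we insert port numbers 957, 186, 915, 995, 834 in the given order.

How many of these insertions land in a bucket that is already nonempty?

2

957 → bucket 3
186 → bucket 6
915 → bucket 6 (collision)
995 → bucket 5
834 → bucket 6 (collision)
Final buckets:
0: .
1: .
2: .
3: 957
4: .
5: 995
6: 186 -> 915 -> 834
7: .
8: .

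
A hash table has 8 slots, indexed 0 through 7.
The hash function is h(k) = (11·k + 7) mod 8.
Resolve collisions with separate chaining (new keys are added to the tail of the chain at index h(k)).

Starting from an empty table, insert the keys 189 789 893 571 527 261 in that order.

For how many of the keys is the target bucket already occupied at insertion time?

3

Insert 189: h=6, bucket 6 empty -> new chain.
Insert 789: h=6, bucket 6 nonempty -> append to chain.
Insert 893: h=6, bucket 6 nonempty -> append to chain.
Insert 571: h=0, bucket 0 empty -> new chain.
Insert 527: h=4, bucket 4 empty -> new chain.
Insert 261: h=6, bucket 6 nonempty -> append to chain.
Final buckets:
0: 571
1: _
2: _
3: _
4: 527
5: _
6: 189 -> 789 -> 893 -> 261
7: _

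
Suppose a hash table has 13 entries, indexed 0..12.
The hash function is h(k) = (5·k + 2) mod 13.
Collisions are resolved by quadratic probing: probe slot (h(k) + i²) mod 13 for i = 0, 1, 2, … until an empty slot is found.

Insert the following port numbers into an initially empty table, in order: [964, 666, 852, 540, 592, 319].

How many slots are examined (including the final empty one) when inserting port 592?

964 hashes to 12; slot 12 is free -> place at 12.
666 hashes to 4; slot 4 is free -> place at 4.
852 hashes to 11; slot 11 is free -> place at 11.
540 hashes to 11; 11,12 taken -> place at 2.
592 hashes to 11; 11,12,2 taken -> place at 7.
319 hashes to 11; 11,12,2,7 taken -> place at 1.
Table: [—, 319, 540, —, 666, —, —, 592, —, —, —, 852, 964]

4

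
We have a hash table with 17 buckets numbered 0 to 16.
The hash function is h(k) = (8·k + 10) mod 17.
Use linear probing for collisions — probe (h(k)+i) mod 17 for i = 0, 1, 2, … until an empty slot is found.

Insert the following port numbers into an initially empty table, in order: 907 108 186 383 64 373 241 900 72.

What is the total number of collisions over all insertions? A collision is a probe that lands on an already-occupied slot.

5

907 hashes to 7; slot 7 is free => place at 7.
108 hashes to 7; 7 taken => place at 8.
186 hashes to 2; slot 2 is free => place at 2.
383 hashes to 14; slot 14 is free => place at 14.
64 hashes to 12; slot 12 is free => place at 12.
373 hashes to 2; 2 taken => place at 3.
241 hashes to 0; slot 0 is free => place at 0.
900 hashes to 2; 2,3 taken => place at 4.
72 hashes to 8; 8 taken => place at 9.
Table: [241, ∅, 186, 373, 900, ∅, ∅, 907, 108, 72, ∅, ∅, 64, ∅, 383, ∅, ∅]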